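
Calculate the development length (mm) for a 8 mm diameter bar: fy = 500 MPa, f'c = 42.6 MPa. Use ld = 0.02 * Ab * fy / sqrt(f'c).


Ab = pi * 8^2 / 4 = 50.265 mm2
ld = 0.02 * 50.265 * 500 / sqrt(42.6)
= 77.0 mm

77.0


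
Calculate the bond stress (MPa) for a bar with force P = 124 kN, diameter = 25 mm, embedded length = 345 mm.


u = P / (pi * db * ld)
= 124 * 1000 / (pi * 25 * 345)
= 4.576 MPa

4.576


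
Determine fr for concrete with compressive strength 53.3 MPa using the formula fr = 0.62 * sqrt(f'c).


fr = 0.62 * sqrt(53.3)
= 4.526 MPa

4.526


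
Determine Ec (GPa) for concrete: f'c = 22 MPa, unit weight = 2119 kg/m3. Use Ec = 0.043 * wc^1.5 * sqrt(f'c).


Ec = 0.043 * 2119^1.5 * sqrt(22) / 1000
= 19.67 GPa

19.67


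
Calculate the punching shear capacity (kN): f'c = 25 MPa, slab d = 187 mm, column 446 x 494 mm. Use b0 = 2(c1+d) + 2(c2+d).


b0 = 2*(446 + 187) + 2*(494 + 187) = 2628 mm
Vc = 0.33 * sqrt(25) * 2628 * 187 / 1000
= 810.87 kN

810.87


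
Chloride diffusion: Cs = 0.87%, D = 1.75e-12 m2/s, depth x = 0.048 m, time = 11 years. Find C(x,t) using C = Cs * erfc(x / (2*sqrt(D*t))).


t_seconds = 11 * 365.25 * 24 * 3600 = 347133600.0 s
arg = 0.048 / (2 * sqrt(1.75e-12 * 347133600.0))
= 0.9737
erfc(0.9737) = 0.1685
C = 0.87 * 0.1685 = 0.1466%

0.1466


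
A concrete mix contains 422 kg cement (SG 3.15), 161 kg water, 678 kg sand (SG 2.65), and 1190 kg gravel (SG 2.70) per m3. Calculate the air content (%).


Vol cement = 422 / (3.15 * 1000) = 0.133968 m3
Vol water = 161 / 1000 = 0.161 m3
Vol sand = 678 / (2.65 * 1000) = 0.255849 m3
Vol gravel = 1190 / (2.70 * 1000) = 0.440741 m3
Total solid + water volume = 0.991558 m3
Air = (1 - 0.991558) * 100 = 0.84%

0.84


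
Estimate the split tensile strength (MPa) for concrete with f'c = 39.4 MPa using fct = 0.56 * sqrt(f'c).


fct = 0.56 * sqrt(39.4)
= 0.56 * 6.277
= 3.515 MPa

3.515


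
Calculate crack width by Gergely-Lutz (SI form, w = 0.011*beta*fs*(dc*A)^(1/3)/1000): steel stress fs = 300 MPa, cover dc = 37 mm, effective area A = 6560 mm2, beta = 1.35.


w = 0.011 * beta * fs * (dc * A)^(1/3) / 1000
= 0.011 * 1.35 * 300 * (37 * 6560)^(1/3) / 1000
= 0.278 mm

0.278


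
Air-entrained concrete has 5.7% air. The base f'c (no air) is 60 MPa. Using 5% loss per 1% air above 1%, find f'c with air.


Strength loss = (5.7 - 1) * 5 = 23.5%
f'c = 60 * (1 - 23.5/100)
= 45.9 MPa

45.9


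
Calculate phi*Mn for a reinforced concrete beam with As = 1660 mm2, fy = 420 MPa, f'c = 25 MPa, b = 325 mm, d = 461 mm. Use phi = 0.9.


a = As * fy / (0.85 * f'c * b)
= 1660 * 420 / (0.85 * 25 * 325)
= 100.952 mm
Mn = As * fy * (d - a/2) / 10^6
= 286.2173 kN-m
phi*Mn = 0.9 * 286.2173 = 257.6 kN-m

257.6


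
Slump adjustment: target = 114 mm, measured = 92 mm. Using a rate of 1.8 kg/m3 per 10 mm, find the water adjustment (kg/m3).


Difference = 114 - 92 = 22 mm
Water adjustment = 22 * 1.8 / 10 = 4.0 kg/m3

4.0


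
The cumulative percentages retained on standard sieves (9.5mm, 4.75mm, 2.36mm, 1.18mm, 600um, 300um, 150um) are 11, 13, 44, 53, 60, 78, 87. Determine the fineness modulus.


FM = sum(cumulative % retained) / 100
= 346 / 100
= 3.46

3.46


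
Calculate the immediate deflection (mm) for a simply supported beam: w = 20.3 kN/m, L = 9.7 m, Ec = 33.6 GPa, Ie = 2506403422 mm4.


Convert: L = 9.7 m = 9700 mm, Ec = 33.6 GPa = 33600 MPa
delta = 5 * 20.3 * 9700^4 / (384 * 33600 * 2506403422)
= 27.79 mm

27.79


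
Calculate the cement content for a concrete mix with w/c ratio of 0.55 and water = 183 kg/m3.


Cement = water / (w/c)
= 183 / 0.55
= 332.7 kg/m3

332.7


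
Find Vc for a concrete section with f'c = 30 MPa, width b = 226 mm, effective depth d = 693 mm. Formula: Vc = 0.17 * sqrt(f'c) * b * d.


Vc = 0.17 * sqrt(30) * 226 * 693 / 1000
= 145.83 kN

145.83


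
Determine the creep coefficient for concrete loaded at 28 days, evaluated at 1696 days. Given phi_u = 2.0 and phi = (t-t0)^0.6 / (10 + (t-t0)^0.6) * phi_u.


dt = 1696 - 28 = 1668
phi = 1668^0.6 / (10 + 1668^0.6) * 2.0
= 1.791

1.791


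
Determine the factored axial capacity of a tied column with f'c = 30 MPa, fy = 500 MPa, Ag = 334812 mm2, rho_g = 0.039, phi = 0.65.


Ast = rho * Ag = 0.039 * 334812 = 13057.668 mm2
phi*Pn = 0.65 * 0.80 * (0.85 * 30 * (334812 - 13057.668) + 500 * 13057.668) / 1000
= 7661.46 kN

7661.46


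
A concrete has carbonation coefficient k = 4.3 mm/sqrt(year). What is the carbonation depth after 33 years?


depth = k * sqrt(t)
= 4.3 * sqrt(33)
= 24.7 mm

24.7


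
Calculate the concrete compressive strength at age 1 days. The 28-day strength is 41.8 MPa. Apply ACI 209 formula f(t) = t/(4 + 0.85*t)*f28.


f(1) = 1 / (4 + 0.85 * 1) * 41.8
= 1 / 4.85 * 41.8
= 8.62 MPa

8.62


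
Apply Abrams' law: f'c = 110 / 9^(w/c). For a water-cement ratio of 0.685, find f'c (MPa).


f'c = 110 / 9^0.685
= 110 / 4.505
= 24.42 MPa

24.42


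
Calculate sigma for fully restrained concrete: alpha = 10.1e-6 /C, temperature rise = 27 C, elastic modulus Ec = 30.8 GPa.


sigma = alpha * dT * Ec
= 10.1e-6 * 27 * 30.8 * 1000
= 8.399 MPa

8.399


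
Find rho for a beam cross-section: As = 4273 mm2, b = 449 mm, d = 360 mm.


rho = As / (b * d)
= 4273 / (449 * 360)
= 0.0264

0.0264


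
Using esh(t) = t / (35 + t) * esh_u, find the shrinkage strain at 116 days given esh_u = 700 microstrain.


esh(116) = 116 / (35 + 116) * 700
= 116 / 151 * 700
= 537.7 microstrain

537.7


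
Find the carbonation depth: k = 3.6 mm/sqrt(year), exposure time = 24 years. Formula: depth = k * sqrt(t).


depth = k * sqrt(t)
= 3.6 * sqrt(24)
= 17.64 mm

17.64


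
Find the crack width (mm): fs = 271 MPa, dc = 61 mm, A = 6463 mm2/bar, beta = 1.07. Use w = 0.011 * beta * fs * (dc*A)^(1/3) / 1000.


w = 0.011 * beta * fs * (dc * A)^(1/3) / 1000
= 0.011 * 1.07 * 271 * (61 * 6463)^(1/3) / 1000
= 0.234 mm

0.234


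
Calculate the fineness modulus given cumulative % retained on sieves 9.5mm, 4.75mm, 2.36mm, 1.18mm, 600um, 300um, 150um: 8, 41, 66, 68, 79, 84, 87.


FM = sum(cumulative % retained) / 100
= 433 / 100
= 4.33

4.33


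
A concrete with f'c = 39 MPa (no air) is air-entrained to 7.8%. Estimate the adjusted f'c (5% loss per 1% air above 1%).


Strength loss = (7.8 - 1) * 5 = 34.0%
f'c = 39 * (1 - 34.0/100)
= 25.74 MPa

25.74


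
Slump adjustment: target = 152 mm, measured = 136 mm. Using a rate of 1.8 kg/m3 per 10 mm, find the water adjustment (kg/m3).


Difference = 152 - 136 = 16 mm
Water adjustment = 16 * 1.8 / 10 = 2.9 kg/m3

2.9


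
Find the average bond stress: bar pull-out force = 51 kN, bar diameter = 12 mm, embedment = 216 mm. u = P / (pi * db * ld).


u = P / (pi * db * ld)
= 51 * 1000 / (pi * 12 * 216)
= 6.263 MPa

6.263


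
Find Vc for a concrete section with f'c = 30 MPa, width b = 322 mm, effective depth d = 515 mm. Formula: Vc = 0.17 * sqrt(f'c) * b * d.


Vc = 0.17 * sqrt(30) * 322 * 515 / 1000
= 154.41 kN

154.41


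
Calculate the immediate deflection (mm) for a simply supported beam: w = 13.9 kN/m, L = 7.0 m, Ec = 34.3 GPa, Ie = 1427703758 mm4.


Convert: L = 7.0 m = 7000 mm, Ec = 34.3 GPa = 34300 MPa
delta = 5 * 13.9 * 7000^4 / (384 * 34300 * 1427703758)
= 8.87 mm

8.87


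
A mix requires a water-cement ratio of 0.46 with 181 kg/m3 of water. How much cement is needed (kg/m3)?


Cement = water / (w/c)
= 181 / 0.46
= 393.5 kg/m3

393.5


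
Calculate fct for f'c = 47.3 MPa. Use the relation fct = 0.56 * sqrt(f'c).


fct = 0.56 * sqrt(47.3)
= 0.56 * 6.877
= 3.851 MPa

3.851


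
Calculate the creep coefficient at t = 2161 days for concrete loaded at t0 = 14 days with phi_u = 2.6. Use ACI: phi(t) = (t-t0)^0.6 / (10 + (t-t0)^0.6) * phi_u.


dt = 2161 - 14 = 2147
phi = 2147^0.6 / (10 + 2147^0.6) * 2.6
= 2.363

2.363


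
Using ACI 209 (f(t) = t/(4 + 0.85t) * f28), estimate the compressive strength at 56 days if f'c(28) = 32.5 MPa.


f(56) = 56 / (4 + 0.85 * 56) * 32.5
= 56 / 51.6 * 32.5
= 35.27 MPa

35.27


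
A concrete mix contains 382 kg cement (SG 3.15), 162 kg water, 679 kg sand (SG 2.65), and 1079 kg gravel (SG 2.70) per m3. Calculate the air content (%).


Vol cement = 382 / (3.15 * 1000) = 0.12127 m3
Vol water = 162 / 1000 = 0.162 m3
Vol sand = 679 / (2.65 * 1000) = 0.256226 m3
Vol gravel = 1079 / (2.70 * 1000) = 0.39963 m3
Total solid + water volume = 0.939126 m3
Air = (1 - 0.939126) * 100 = 6.09%

6.09


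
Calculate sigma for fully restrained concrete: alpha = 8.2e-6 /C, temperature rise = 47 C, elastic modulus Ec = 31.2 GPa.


sigma = alpha * dT * Ec
= 8.2e-6 * 47 * 31.2 * 1000
= 12.024 MPa

12.024


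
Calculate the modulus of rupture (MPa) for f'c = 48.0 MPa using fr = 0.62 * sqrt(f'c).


fr = 0.62 * sqrt(48.0)
= 4.295 MPa

4.295


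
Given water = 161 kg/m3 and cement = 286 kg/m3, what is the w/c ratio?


w/c = water / cement
w/c = 161 / 286 = 0.563

0.563


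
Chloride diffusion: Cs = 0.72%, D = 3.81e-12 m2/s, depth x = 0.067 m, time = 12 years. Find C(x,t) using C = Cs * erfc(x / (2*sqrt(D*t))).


t_seconds = 12 * 365.25 * 24 * 3600 = 378691200.0 s
arg = 0.067 / (2 * sqrt(3.81e-12 * 378691200.0))
= 0.8819
erfc(0.8819) = 0.2123
C = 0.72 * 0.2123 = 0.1529%

0.1529


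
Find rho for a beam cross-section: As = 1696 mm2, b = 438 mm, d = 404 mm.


rho = As / (b * d)
= 1696 / (438 * 404)
= 0.0096

0.0096


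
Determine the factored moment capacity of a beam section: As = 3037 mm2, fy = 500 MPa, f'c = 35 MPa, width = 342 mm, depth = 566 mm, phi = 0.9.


a = As * fy / (0.85 * f'c * b)
= 3037 * 500 / (0.85 * 35 * 342)
= 149.2457 mm
Mn = As * fy * (d - a/2) / 10^6
= 746.1562 kN-m
phi*Mn = 0.9 * 746.1562 = 671.54 kN-m

671.54


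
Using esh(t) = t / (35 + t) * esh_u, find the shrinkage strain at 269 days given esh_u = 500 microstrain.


esh(269) = 269 / (35 + 269) * 500
= 269 / 304 * 500
= 442.4 microstrain

442.4


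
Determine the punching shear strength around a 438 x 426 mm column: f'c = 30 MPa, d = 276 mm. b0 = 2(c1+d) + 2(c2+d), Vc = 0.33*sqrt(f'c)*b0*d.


b0 = 2*(438 + 276) + 2*(426 + 276) = 2832 mm
Vc = 0.33 * sqrt(30) * 2832 * 276 / 1000
= 1412.79 kN

1412.79


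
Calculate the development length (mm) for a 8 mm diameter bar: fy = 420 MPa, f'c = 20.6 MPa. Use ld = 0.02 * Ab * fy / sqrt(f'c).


Ab = pi * 8^2 / 4 = 50.265 mm2
ld = 0.02 * 50.265 * 420 / sqrt(20.6)
= 93.0 mm

93.0


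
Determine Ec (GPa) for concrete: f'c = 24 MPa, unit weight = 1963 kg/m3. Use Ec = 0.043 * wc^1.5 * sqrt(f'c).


Ec = 0.043 * 1963^1.5 * sqrt(24) / 1000
= 18.32 GPa

18.32


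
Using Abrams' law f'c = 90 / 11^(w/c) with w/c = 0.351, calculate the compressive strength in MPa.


f'c = 90 / 11^0.351
= 90 / 2.32
= 38.79 MPa

38.79


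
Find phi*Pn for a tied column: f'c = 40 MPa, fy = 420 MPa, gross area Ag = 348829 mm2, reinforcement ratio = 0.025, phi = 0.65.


Ast = rho * Ag = 0.025 * 348829 = 8720.725 mm2
phi*Pn = 0.65 * 0.80 * (0.85 * 40 * (348829 - 8720.725) + 420 * 8720.725) / 1000
= 7917.72 kN

7917.72


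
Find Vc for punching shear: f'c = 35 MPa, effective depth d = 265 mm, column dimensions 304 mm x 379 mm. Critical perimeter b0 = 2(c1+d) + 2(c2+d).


b0 = 2*(304 + 265) + 2*(379 + 265) = 2426 mm
Vc = 0.33 * sqrt(35) * 2426 * 265 / 1000
= 1255.12 kN

1255.12


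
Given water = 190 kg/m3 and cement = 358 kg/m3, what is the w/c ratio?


w/c = water / cement
w/c = 190 / 358 = 0.531

0.531


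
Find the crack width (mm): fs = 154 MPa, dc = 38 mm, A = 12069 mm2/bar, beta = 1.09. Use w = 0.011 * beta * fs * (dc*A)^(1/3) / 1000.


w = 0.011 * beta * fs * (dc * A)^(1/3) / 1000
= 0.011 * 1.09 * 154 * (38 * 12069)^(1/3) / 1000
= 0.142 mm

0.142


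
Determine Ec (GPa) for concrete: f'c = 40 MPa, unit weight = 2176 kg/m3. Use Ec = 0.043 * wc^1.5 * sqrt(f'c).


Ec = 0.043 * 2176^1.5 * sqrt(40) / 1000
= 27.6 GPa

27.6


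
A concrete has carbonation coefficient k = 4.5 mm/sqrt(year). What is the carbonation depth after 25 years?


depth = k * sqrt(t)
= 4.5 * sqrt(25)
= 22.5 mm

22.5


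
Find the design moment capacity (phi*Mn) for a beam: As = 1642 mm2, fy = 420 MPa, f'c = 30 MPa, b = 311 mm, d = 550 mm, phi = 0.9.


a = As * fy / (0.85 * f'c * b)
= 1642 * 420 / (0.85 * 30 * 311)
= 86.9605 mm
Mn = As * fy * (d - a/2) / 10^6
= 349.3163 kN-m
phi*Mn = 0.9 * 349.3163 = 314.38 kN-m

314.38


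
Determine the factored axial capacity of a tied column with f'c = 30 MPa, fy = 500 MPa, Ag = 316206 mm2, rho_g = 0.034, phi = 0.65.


Ast = rho * Ag = 0.034 * 316206 = 10751.004 mm2
phi*Pn = 0.65 * 0.80 * (0.85 * 30 * (316206 - 10751.004) + 500 * 10751.004) / 1000
= 6845.59 kN

6845.59


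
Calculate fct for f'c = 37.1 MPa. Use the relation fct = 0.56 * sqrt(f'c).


fct = 0.56 * sqrt(37.1)
= 0.56 * 6.091
= 3.411 MPa

3.411


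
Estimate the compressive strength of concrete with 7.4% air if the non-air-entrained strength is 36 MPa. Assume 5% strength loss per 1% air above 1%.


Strength loss = (7.4 - 1) * 5 = 32.0%
f'c = 36 * (1 - 32.0/100)
= 24.48 MPa

24.48


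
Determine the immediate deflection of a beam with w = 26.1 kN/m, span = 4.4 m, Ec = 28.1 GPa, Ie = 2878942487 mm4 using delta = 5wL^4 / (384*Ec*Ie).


Convert: L = 4.4 m = 4400 mm, Ec = 28.1 GPa = 28100 MPa
delta = 5 * 26.1 * 4400^4 / (384 * 28100 * 2878942487)
= 1.57 mm

1.57


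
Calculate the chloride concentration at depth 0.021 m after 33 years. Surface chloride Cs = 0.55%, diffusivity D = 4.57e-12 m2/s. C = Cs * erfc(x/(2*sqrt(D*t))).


t_seconds = 33 * 365.25 * 24 * 3600 = 1041400800.0 s
arg = 0.021 / (2 * sqrt(4.57e-12 * 1041400800.0))
= 0.1522
erfc(0.1522) = 0.8296
C = 0.55 * 0.8296 = 0.4563%

0.4563


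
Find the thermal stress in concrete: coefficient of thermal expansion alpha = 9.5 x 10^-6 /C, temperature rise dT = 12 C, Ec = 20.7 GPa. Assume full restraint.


sigma = alpha * dT * Ec
= 9.5e-6 * 12 * 20.7 * 1000
= 2.36 MPa

2.36


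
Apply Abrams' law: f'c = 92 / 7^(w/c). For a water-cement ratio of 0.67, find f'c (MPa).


f'c = 92 / 7^0.67
= 92 / 3.683
= 24.98 MPa

24.98


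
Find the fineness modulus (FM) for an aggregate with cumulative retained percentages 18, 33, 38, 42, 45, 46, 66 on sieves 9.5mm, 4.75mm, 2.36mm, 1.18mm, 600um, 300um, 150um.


FM = sum(cumulative % retained) / 100
= 288 / 100
= 2.88

2.88


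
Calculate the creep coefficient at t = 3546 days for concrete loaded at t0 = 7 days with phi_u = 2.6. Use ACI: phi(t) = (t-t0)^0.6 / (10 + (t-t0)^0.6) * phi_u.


dt = 3546 - 7 = 3539
phi = 3539^0.6 / (10 + 3539^0.6) * 2.6
= 2.42

2.42


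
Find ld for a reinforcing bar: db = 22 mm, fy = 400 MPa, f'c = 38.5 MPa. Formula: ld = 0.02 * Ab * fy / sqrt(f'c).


Ab = pi * 22^2 / 4 = 380.133 mm2
ld = 0.02 * 380.133 * 400 / sqrt(38.5)
= 490.1 mm

490.1


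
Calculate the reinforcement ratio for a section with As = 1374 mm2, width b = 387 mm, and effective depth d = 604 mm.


rho = As / (b * d)
= 1374 / (387 * 604)
= 0.0059

0.0059


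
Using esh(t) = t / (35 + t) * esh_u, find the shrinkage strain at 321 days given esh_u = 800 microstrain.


esh(321) = 321 / (35 + 321) * 800
= 321 / 356 * 800
= 721.3 microstrain

721.3


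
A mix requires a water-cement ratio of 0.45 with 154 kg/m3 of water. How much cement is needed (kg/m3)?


Cement = water / (w/c)
= 154 / 0.45
= 342.2 kg/m3

342.2


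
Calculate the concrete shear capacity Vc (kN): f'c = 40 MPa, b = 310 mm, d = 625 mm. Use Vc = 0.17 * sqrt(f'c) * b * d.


Vc = 0.17 * sqrt(40) * 310 * 625 / 1000
= 208.32 kN

208.32


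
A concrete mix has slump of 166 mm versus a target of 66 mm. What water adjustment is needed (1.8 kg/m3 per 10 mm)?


Difference = 66 - 166 = -100 mm
Water adjustment = -100 * 1.8 / 10 = -18.0 kg/m3

-18.0


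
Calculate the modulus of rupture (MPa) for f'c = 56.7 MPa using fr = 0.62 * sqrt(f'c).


fr = 0.62 * sqrt(56.7)
= 4.669 MPa

4.669


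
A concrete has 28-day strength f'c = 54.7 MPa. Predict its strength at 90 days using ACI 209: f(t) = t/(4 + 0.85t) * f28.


f(90) = 90 / (4 + 0.85 * 90) * 54.7
= 90 / 80.5 * 54.7
= 61.16 MPa

61.16


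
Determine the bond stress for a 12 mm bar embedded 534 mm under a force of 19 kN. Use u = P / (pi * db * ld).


u = P / (pi * db * ld)
= 19 * 1000 / (pi * 12 * 534)
= 0.944 MPa

0.944


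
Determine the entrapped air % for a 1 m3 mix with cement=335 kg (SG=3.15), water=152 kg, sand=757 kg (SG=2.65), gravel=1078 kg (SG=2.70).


Vol cement = 335 / (3.15 * 1000) = 0.106349 m3
Vol water = 152 / 1000 = 0.152 m3
Vol sand = 757 / (2.65 * 1000) = 0.28566 m3
Vol gravel = 1078 / (2.70 * 1000) = 0.399259 m3
Total solid + water volume = 0.943269 m3
Air = (1 - 0.943269) * 100 = 5.67%

5.67


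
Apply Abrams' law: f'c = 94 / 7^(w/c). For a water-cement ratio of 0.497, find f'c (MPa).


f'c = 94 / 7^0.497
= 94 / 2.63
= 35.74 MPa

35.74


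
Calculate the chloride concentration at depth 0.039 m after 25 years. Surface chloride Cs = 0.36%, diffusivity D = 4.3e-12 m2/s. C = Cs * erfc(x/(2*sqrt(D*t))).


t_seconds = 25 * 365.25 * 24 * 3600 = 788940000.0 s
arg = 0.039 / (2 * sqrt(4.3e-12 * 788940000.0))
= 0.3348
erfc(0.3348) = 0.6359
C = 0.36 * 0.6359 = 0.2289%

0.2289


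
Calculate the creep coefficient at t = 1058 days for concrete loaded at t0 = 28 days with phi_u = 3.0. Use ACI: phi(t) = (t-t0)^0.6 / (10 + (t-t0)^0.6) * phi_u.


dt = 1058 - 28 = 1030
phi = 1030^0.6 / (10 + 1030^0.6) * 3.0
= 2.596

2.596


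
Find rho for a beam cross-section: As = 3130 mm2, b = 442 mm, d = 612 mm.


rho = As / (b * d)
= 3130 / (442 * 612)
= 0.0116

0.0116


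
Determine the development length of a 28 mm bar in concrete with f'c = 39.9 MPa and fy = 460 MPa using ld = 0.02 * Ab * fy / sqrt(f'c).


Ab = pi * 28^2 / 4 = 615.752 mm2
ld = 0.02 * 615.752 * 460 / sqrt(39.9)
= 896.8 mm

896.8


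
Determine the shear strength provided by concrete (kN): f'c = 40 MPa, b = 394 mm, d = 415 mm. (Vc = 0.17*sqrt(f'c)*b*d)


Vc = 0.17 * sqrt(40) * 394 * 415 / 1000
= 175.8 kN

175.8


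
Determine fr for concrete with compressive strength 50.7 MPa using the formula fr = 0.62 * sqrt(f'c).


fr = 0.62 * sqrt(50.7)
= 4.415 MPa

4.415


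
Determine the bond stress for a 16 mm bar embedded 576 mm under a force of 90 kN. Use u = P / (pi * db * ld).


u = P / (pi * db * ld)
= 90 * 1000 / (pi * 16 * 576)
= 3.108 MPa

3.108


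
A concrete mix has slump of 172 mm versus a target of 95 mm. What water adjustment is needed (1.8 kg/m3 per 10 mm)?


Difference = 95 - 172 = -77 mm
Water adjustment = -77 * 1.8 / 10 = -13.9 kg/m3

-13.9


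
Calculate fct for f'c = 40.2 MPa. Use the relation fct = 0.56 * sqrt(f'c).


fct = 0.56 * sqrt(40.2)
= 0.56 * 6.34
= 3.551 MPa

3.551


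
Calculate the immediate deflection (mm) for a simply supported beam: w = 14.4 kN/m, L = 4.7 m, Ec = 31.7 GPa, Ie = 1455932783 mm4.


Convert: L = 4.7 m = 4700 mm, Ec = 31.7 GPa = 31700 MPa
delta = 5 * 14.4 * 4700^4 / (384 * 31700 * 1455932783)
= 1.98 mm

1.98


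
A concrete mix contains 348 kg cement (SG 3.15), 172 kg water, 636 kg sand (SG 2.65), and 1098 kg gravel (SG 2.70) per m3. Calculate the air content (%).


Vol cement = 348 / (3.15 * 1000) = 0.110476 m3
Vol water = 172 / 1000 = 0.172 m3
Vol sand = 636 / (2.65 * 1000) = 0.24 m3
Vol gravel = 1098 / (2.70 * 1000) = 0.406667 m3
Total solid + water volume = 0.929143 m3
Air = (1 - 0.929143) * 100 = 7.09%

7.09


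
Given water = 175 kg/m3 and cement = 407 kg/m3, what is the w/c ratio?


w/c = water / cement
w/c = 175 / 407 = 0.43

0.43


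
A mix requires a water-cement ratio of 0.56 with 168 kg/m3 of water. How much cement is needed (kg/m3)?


Cement = water / (w/c)
= 168 / 0.56
= 300.0 kg/m3

300.0


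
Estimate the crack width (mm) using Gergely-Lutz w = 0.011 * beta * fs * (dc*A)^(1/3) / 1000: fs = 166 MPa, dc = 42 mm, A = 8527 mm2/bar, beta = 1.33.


w = 0.011 * beta * fs * (dc * A)^(1/3) / 1000
= 0.011 * 1.33 * 166 * (42 * 8527)^(1/3) / 1000
= 0.172 mm

0.172


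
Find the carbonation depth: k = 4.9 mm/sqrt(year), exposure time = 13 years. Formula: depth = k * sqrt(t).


depth = k * sqrt(t)
= 4.9 * sqrt(13)
= 17.67 mm

17.67


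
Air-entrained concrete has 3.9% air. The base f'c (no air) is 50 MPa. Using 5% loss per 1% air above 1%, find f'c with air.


Strength loss = (3.9 - 1) * 5 = 14.5%
f'c = 50 * (1 - 14.5/100)
= 42.75 MPa

42.75


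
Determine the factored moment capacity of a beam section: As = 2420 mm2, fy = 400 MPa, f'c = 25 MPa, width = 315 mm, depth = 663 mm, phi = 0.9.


a = As * fy / (0.85 * f'c * b)
= 2420 * 400 / (0.85 * 25 * 315)
= 144.6125 mm
Mn = As * fy * (d - a/2) / 10^6
= 571.7915 kN-m
phi*Mn = 0.9 * 571.7915 = 514.61 kN-m

514.61


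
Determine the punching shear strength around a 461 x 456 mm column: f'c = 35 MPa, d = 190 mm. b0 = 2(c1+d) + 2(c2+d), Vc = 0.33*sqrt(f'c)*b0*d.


b0 = 2*(461 + 190) + 2*(456 + 190) = 2594 mm
Vc = 0.33 * sqrt(35) * 2594 * 190 / 1000
= 962.21 kN

962.21


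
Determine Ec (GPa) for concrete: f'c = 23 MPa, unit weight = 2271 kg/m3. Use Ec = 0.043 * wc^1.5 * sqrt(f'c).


Ec = 0.043 * 2271^1.5 * sqrt(23) / 1000
= 22.32 GPa

22.32


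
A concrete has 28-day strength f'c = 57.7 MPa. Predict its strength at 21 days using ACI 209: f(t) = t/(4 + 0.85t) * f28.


f(21) = 21 / (4 + 0.85 * 21) * 57.7
= 21 / 21.85 * 57.7
= 55.46 MPa

55.46


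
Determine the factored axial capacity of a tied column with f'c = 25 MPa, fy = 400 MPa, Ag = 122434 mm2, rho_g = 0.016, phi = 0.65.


Ast = rho * Ag = 0.016 * 122434 = 1958.944 mm2
phi*Pn = 0.65 * 0.80 * (0.85 * 25 * (122434 - 1958.944) + 400 * 1958.944) / 1000
= 1738.71 kN

1738.71


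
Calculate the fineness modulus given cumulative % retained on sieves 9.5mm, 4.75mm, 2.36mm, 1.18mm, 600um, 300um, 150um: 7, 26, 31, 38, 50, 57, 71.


FM = sum(cumulative % retained) / 100
= 280 / 100
= 2.8

2.8


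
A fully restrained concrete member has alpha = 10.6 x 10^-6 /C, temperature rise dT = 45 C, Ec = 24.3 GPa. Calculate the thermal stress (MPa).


sigma = alpha * dT * Ec
= 10.6e-6 * 45 * 24.3 * 1000
= 11.591 MPa

11.591


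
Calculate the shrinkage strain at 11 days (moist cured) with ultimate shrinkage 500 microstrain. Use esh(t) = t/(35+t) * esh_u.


esh(11) = 11 / (35 + 11) * 500
= 11 / 46 * 500
= 119.6 microstrain

119.6


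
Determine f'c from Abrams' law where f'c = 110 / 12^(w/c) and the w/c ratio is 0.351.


f'c = 110 / 12^0.351
= 110 / 2.392
= 45.98 MPa

45.98


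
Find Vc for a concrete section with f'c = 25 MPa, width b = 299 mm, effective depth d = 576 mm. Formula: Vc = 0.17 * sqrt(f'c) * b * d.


Vc = 0.17 * sqrt(25) * 299 * 576 / 1000
= 146.39 kN

146.39


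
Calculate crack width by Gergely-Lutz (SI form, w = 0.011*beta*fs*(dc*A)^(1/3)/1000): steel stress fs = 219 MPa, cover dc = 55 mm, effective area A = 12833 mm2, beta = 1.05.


w = 0.011 * beta * fs * (dc * A)^(1/3) / 1000
= 0.011 * 1.05 * 219 * (55 * 12833)^(1/3) / 1000
= 0.225 mm

0.225


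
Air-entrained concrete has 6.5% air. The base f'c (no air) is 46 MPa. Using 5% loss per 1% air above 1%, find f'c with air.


Strength loss = (6.5 - 1) * 5 = 27.5%
f'c = 46 * (1 - 27.5/100)
= 33.35 MPa

33.35


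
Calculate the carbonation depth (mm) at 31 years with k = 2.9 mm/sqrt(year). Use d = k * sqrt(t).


depth = k * sqrt(t)
= 2.9 * sqrt(31)
= 16.15 mm

16.15


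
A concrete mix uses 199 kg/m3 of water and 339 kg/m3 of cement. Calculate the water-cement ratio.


w/c = water / cement
w/c = 199 / 339 = 0.587

0.587


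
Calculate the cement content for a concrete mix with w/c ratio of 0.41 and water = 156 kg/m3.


Cement = water / (w/c)
= 156 / 0.41
= 380.5 kg/m3

380.5


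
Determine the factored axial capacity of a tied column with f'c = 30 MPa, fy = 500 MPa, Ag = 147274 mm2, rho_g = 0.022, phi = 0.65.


Ast = rho * Ag = 0.022 * 147274 = 3240.028 mm2
phi*Pn = 0.65 * 0.80 * (0.85 * 30 * (147274 - 3240.028) + 500 * 3240.028) / 1000
= 2752.3 kN

2752.3


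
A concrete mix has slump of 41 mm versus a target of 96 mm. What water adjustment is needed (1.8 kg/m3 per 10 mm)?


Difference = 96 - 41 = 55 mm
Water adjustment = 55 * 1.8 / 10 = 9.9 kg/m3

9.9


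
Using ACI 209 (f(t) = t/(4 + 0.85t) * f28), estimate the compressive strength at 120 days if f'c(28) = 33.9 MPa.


f(120) = 120 / (4 + 0.85 * 120) * 33.9
= 120 / 106.0 * 33.9
= 38.38 MPa

38.38


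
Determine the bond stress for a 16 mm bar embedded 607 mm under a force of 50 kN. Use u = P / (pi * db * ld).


u = P / (pi * db * ld)
= 50 * 1000 / (pi * 16 * 607)
= 1.639 MPa

1.639


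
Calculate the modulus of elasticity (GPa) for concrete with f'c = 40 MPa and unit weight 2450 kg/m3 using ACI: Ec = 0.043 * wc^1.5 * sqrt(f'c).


Ec = 0.043 * 2450^1.5 * sqrt(40) / 1000
= 32.98 GPa

32.98


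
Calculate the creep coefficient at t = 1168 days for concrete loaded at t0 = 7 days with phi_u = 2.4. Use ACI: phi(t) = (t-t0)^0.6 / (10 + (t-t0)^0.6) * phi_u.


dt = 1168 - 7 = 1161
phi = 1161^0.6 / (10 + 1161^0.6) * 2.4
= 2.096

2.096


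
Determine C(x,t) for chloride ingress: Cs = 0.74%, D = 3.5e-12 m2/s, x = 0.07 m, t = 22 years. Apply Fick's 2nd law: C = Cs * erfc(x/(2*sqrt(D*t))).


t_seconds = 22 * 365.25 * 24 * 3600 = 694267200.0 s
arg = 0.07 / (2 * sqrt(3.5e-12 * 694267200.0))
= 0.71
erfc(0.71) = 0.3153
C = 0.74 * 0.3153 = 0.2333%

0.2333


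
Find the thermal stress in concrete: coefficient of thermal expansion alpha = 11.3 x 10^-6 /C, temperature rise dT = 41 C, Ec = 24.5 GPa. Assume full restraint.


sigma = alpha * dT * Ec
= 11.3e-6 * 41 * 24.5 * 1000
= 11.351 MPa

11.351


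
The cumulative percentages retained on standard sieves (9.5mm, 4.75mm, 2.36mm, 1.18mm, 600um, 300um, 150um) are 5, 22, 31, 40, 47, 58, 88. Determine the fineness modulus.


FM = sum(cumulative % retained) / 100
= 291 / 100
= 2.91

2.91


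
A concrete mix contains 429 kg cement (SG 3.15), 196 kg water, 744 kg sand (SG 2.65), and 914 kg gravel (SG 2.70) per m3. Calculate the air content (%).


Vol cement = 429 / (3.15 * 1000) = 0.13619 m3
Vol water = 196 / 1000 = 0.196 m3
Vol sand = 744 / (2.65 * 1000) = 0.280755 m3
Vol gravel = 914 / (2.70 * 1000) = 0.338519 m3
Total solid + water volume = 0.951464 m3
Air = (1 - 0.951464) * 100 = 4.85%

4.85


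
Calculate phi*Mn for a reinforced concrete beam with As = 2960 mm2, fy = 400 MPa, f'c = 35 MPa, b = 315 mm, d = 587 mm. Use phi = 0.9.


a = As * fy / (0.85 * f'c * b)
= 2960 * 400 / (0.85 * 35 * 315)
= 126.3439 mm
Mn = As * fy * (d - a/2) / 10^6
= 620.2124 kN-m
phi*Mn = 0.9 * 620.2124 = 558.19 kN-m

558.19


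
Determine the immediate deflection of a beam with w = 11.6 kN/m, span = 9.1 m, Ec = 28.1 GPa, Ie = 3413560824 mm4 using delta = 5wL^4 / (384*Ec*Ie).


Convert: L = 9.1 m = 9100 mm, Ec = 28.1 GPa = 28100 MPa
delta = 5 * 11.6 * 9100^4 / (384 * 28100 * 3413560824)
= 10.8 mm

10.8


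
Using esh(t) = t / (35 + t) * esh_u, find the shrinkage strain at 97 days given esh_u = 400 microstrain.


esh(97) = 97 / (35 + 97) * 400
= 97 / 132 * 400
= 293.9 microstrain

293.9


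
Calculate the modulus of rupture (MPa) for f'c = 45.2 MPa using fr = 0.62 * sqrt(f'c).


fr = 0.62 * sqrt(45.2)
= 4.168 MPa

4.168


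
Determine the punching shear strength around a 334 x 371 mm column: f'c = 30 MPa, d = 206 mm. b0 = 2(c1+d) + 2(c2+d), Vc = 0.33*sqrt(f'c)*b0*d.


b0 = 2*(334 + 206) + 2*(371 + 206) = 2234 mm
Vc = 0.33 * sqrt(30) * 2234 * 206 / 1000
= 831.81 kN

831.81


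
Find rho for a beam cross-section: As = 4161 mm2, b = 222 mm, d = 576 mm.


rho = As / (b * d)
= 4161 / (222 * 576)
= 0.0325

0.0325


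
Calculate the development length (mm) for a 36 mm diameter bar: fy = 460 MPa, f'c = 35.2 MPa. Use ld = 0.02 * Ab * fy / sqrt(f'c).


Ab = pi * 36^2 / 4 = 1017.876 mm2
ld = 0.02 * 1017.876 * 460 / sqrt(35.2)
= 1578.4 mm

1578.4


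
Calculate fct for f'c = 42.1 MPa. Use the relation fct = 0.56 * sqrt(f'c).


fct = 0.56 * sqrt(42.1)
= 0.56 * 6.488
= 3.634 MPa

3.634


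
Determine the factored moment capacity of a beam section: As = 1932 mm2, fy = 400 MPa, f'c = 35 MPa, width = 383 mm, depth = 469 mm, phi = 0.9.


a = As * fy / (0.85 * f'c * b)
= 1932 * 400 / (0.85 * 35 * 383)
= 67.8237 mm
Mn = As * fy * (d - a/2) / 10^6
= 336.2361 kN-m
phi*Mn = 0.9 * 336.2361 = 302.61 kN-m

302.61


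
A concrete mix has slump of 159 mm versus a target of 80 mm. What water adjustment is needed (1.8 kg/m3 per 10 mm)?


Difference = 80 - 159 = -79 mm
Water adjustment = -79 * 1.8 / 10 = -14.2 kg/m3

-14.2


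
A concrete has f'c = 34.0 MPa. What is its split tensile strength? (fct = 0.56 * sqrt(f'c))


fct = 0.56 * sqrt(34.0)
= 0.56 * 5.831
= 3.265 MPa

3.265


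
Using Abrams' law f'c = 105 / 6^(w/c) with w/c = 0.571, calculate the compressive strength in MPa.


f'c = 105 / 6^0.571
= 105 / 2.782
= 37.75 MPa

37.75


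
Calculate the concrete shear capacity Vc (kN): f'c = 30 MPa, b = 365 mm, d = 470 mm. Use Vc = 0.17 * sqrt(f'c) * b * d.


Vc = 0.17 * sqrt(30) * 365 * 470 / 1000
= 159.74 kN

159.74


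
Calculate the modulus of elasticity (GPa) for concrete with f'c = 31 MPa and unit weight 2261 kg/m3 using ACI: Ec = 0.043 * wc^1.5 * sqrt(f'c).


Ec = 0.043 * 2261^1.5 * sqrt(31) / 1000
= 25.74 GPa

25.74


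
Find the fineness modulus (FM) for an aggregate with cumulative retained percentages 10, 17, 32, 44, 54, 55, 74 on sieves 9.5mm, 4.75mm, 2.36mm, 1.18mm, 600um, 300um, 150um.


FM = sum(cumulative % retained) / 100
= 286 / 100
= 2.86

2.86


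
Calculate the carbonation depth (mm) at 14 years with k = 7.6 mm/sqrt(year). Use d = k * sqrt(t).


depth = k * sqrt(t)
= 7.6 * sqrt(14)
= 28.44 mm

28.44


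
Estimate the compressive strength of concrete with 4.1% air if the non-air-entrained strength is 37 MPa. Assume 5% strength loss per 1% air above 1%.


Strength loss = (4.1 - 1) * 5 = 15.5%
f'c = 37 * (1 - 15.5/100)
= 31.27 MPa

31.27


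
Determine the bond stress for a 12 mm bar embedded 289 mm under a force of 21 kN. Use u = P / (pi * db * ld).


u = P / (pi * db * ld)
= 21 * 1000 / (pi * 12 * 289)
= 1.927 MPa

1.927


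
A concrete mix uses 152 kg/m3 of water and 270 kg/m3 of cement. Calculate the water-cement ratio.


w/c = water / cement
w/c = 152 / 270 = 0.563

0.563


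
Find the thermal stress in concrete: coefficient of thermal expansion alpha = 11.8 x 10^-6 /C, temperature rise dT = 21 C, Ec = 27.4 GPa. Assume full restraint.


sigma = alpha * dT * Ec
= 11.8e-6 * 21 * 27.4 * 1000
= 6.79 MPa

6.79


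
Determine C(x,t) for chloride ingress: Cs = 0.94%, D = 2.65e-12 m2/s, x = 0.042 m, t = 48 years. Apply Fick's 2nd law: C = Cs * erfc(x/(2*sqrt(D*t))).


t_seconds = 48 * 365.25 * 24 * 3600 = 1514764800.0 s
arg = 0.042 / (2 * sqrt(2.65e-12 * 1514764800.0))
= 0.3315
erfc(0.3315) = 0.6393
C = 0.94 * 0.6393 = 0.6009%

0.6009


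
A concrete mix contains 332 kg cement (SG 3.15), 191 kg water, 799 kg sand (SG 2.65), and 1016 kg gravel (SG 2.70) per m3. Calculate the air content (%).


Vol cement = 332 / (3.15 * 1000) = 0.105397 m3
Vol water = 191 / 1000 = 0.191 m3
Vol sand = 799 / (2.65 * 1000) = 0.301509 m3
Vol gravel = 1016 / (2.70 * 1000) = 0.376296 m3
Total solid + water volume = 0.974203 m3
Air = (1 - 0.974203) * 100 = 2.58%

2.58


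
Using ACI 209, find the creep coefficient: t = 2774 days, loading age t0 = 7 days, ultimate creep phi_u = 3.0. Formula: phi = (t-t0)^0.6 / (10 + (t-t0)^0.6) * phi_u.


dt = 2774 - 7 = 2767
phi = 2767^0.6 / (10 + 2767^0.6) * 3.0
= 2.762

2.762


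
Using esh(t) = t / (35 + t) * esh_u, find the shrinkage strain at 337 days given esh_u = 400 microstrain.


esh(337) = 337 / (35 + 337) * 400
= 337 / 372 * 400
= 362.4 microstrain

362.4


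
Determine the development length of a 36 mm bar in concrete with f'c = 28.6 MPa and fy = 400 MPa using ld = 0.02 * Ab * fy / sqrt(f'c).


Ab = pi * 36^2 / 4 = 1017.876 mm2
ld = 0.02 * 1017.876 * 400 / sqrt(28.6)
= 1522.7 mm

1522.7


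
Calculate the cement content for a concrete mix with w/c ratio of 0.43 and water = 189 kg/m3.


Cement = water / (w/c)
= 189 / 0.43
= 439.5 kg/m3

439.5


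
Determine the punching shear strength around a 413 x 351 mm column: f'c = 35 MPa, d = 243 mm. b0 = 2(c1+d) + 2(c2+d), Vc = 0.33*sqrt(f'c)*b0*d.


b0 = 2*(413 + 243) + 2*(351 + 243) = 2500 mm
Vc = 0.33 * sqrt(35) * 2500 * 243 / 1000
= 1186.03 kN

1186.03


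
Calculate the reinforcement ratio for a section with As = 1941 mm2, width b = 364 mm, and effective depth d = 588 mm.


rho = As / (b * d)
= 1941 / (364 * 588)
= 0.0091

0.0091


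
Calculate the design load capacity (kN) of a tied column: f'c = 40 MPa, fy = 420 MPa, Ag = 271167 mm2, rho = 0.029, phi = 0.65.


Ast = rho * Ag = 0.029 * 271167 = 7863.843 mm2
phi*Pn = 0.65 * 0.80 * (0.85 * 40 * (271167 - 7863.843) + 420 * 7863.843) / 1000
= 6372.66 kN

6372.66


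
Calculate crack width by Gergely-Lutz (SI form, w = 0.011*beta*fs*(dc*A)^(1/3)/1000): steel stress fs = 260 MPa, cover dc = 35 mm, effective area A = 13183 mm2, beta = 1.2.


w = 0.011 * beta * fs * (dc * A)^(1/3) / 1000
= 0.011 * 1.2 * 260 * (35 * 13183)^(1/3) / 1000
= 0.265 mm

0.265


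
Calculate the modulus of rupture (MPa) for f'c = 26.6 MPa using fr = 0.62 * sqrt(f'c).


fr = 0.62 * sqrt(26.6)
= 3.198 MPa

3.198


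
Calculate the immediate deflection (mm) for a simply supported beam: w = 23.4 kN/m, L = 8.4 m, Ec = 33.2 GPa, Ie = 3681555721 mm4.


Convert: L = 8.4 m = 8400 mm, Ec = 33.2 GPa = 33200 MPa
delta = 5 * 23.4 * 8400^4 / (384 * 33200 * 3681555721)
= 12.41 mm

12.41


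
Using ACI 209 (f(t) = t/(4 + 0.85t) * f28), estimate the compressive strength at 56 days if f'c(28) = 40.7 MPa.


f(56) = 56 / (4 + 0.85 * 56) * 40.7
= 56 / 51.6 * 40.7
= 44.17 MPa

44.17


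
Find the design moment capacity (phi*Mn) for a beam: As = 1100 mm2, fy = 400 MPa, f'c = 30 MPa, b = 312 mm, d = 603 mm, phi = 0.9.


a = As * fy / (0.85 * f'c * b)
= 1100 * 400 / (0.85 * 30 * 312)
= 55.3042 mm
Mn = As * fy * (d - a/2) / 10^6
= 253.1531 kN-m
phi*Mn = 0.9 * 253.1531 = 227.84 kN-m

227.84


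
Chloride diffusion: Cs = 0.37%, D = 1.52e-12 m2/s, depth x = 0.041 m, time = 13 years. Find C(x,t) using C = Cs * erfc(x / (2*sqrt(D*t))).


t_seconds = 13 * 365.25 * 24 * 3600 = 410248800.0 s
arg = 0.041 / (2 * sqrt(1.52e-12 * 410248800.0))
= 0.8209
erfc(0.8209) = 0.2457
C = 0.37 * 0.2457 = 0.0909%

0.0909


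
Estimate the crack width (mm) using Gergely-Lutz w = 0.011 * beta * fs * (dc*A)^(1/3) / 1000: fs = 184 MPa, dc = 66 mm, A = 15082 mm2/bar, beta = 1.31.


w = 0.011 * beta * fs * (dc * A)^(1/3) / 1000
= 0.011 * 1.31 * 184 * (66 * 15082)^(1/3) / 1000
= 0.265 mm

0.265


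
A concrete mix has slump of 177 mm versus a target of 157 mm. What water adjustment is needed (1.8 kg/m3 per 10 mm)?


Difference = 157 - 177 = -20 mm
Water adjustment = -20 * 1.8 / 10 = -3.6 kg/m3

-3.6


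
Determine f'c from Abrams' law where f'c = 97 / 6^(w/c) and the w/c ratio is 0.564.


f'c = 97 / 6^0.564
= 97 / 2.747
= 35.31 MPa

35.31


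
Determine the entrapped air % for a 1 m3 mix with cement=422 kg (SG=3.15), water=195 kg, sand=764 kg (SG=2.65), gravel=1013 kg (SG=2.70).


Vol cement = 422 / (3.15 * 1000) = 0.133968 m3
Vol water = 195 / 1000 = 0.195 m3
Vol sand = 764 / (2.65 * 1000) = 0.288302 m3
Vol gravel = 1013 / (2.70 * 1000) = 0.375185 m3
Total solid + water volume = 0.992455 m3
Air = (1 - 0.992455) * 100 = 0.75%

0.75


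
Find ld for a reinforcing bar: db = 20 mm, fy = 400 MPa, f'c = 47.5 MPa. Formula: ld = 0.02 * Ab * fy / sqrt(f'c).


Ab = pi * 20^2 / 4 = 314.159 mm2
ld = 0.02 * 314.159 * 400 / sqrt(47.5)
= 364.7 mm

364.7


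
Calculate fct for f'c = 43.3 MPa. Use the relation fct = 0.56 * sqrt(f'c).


fct = 0.56 * sqrt(43.3)
= 0.56 * 6.58
= 3.685 MPa

3.685


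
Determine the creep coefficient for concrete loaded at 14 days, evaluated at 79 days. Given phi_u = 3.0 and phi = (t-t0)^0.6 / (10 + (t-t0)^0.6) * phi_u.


dt = 79 - 14 = 65
phi = 65^0.6 / (10 + 65^0.6) * 3.0
= 1.651

1.651


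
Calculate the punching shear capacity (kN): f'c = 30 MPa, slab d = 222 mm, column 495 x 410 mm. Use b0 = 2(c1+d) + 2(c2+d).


b0 = 2*(495 + 222) + 2*(410 + 222) = 2698 mm
Vc = 0.33 * sqrt(30) * 2698 * 222 / 1000
= 1082.6 kN

1082.6


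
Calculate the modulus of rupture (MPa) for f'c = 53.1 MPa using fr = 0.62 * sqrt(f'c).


fr = 0.62 * sqrt(53.1)
= 4.518 MPa

4.518


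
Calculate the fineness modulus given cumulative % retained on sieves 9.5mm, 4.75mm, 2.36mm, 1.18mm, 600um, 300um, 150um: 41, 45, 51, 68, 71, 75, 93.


FM = sum(cumulative % retained) / 100
= 444 / 100
= 4.44

4.44


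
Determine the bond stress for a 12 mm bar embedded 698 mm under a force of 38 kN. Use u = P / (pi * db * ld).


u = P / (pi * db * ld)
= 38 * 1000 / (pi * 12 * 698)
= 1.444 MPa

1.444


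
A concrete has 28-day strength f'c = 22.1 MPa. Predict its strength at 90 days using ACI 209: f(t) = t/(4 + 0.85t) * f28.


f(90) = 90 / (4 + 0.85 * 90) * 22.1
= 90 / 80.5 * 22.1
= 24.71 MPa

24.71


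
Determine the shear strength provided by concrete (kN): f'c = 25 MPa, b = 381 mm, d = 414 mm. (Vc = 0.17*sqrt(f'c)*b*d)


Vc = 0.17 * sqrt(25) * 381 * 414 / 1000
= 134.07 kN

134.07


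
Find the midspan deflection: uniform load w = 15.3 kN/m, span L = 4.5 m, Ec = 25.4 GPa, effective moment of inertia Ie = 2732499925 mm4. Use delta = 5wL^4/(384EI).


Convert: L = 4.5 m = 4500 mm, Ec = 25.4 GPa = 25400 MPa
delta = 5 * 15.3 * 4500^4 / (384 * 25400 * 2732499925)
= 1.18 mm

1.18


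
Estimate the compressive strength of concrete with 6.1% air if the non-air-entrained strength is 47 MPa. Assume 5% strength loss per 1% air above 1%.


Strength loss = (6.1 - 1) * 5 = 25.5%
f'c = 47 * (1 - 25.5/100)
= 35.02 MPa

35.02


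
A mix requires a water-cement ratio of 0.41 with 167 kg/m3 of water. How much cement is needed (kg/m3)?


Cement = water / (w/c)
= 167 / 0.41
= 407.3 kg/m3

407.3


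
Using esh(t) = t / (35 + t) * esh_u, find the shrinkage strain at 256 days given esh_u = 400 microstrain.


esh(256) = 256 / (35 + 256) * 400
= 256 / 291 * 400
= 351.9 microstrain

351.9


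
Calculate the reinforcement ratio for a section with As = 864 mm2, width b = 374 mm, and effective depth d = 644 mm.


rho = As / (b * d)
= 864 / (374 * 644)
= 0.0036

0.0036


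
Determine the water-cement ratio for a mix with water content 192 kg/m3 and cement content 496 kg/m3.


w/c = water / cement
w/c = 192 / 496 = 0.387

0.387


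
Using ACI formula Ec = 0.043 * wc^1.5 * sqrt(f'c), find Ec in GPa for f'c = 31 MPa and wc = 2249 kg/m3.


Ec = 0.043 * 2249^1.5 * sqrt(31) / 1000
= 25.53 GPa

25.53


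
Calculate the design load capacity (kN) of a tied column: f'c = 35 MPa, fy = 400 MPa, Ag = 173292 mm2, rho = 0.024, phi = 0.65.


Ast = rho * Ag = 0.024 * 173292 = 4159.008 mm2
phi*Pn = 0.65 * 0.80 * (0.85 * 35 * (173292 - 4159.008) + 400 * 4159.008) / 1000
= 3481.56 kN

3481.56


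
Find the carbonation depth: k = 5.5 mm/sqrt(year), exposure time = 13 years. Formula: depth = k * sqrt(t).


depth = k * sqrt(t)
= 5.5 * sqrt(13)
= 19.83 mm

19.83


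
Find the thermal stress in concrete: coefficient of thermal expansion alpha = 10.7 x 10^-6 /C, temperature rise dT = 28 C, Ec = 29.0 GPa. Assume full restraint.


sigma = alpha * dT * Ec
= 10.7e-6 * 28 * 29.0 * 1000
= 8.688 MPa

8.688


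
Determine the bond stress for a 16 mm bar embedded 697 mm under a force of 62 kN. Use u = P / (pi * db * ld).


u = P / (pi * db * ld)
= 62 * 1000 / (pi * 16 * 697)
= 1.77 MPa

1.77
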